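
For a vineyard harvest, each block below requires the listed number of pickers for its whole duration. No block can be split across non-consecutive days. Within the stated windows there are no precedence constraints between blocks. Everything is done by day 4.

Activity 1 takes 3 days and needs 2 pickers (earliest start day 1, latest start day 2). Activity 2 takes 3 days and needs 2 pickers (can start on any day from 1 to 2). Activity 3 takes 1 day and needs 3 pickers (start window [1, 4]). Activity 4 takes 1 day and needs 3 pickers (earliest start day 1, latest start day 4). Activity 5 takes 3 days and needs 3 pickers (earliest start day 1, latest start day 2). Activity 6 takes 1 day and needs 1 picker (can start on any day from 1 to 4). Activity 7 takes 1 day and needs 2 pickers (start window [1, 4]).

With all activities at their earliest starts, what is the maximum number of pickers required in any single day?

16

Early-start schedule: Activity 1@1, Activity 2@1, Activity 3@1, Activity 4@1, Activity 5@1, Activity 6@1, Activity 7@1.
Load per day: day 1: 16, day 2: 7, day 3: 7, day 4: 0.
Peak is 16.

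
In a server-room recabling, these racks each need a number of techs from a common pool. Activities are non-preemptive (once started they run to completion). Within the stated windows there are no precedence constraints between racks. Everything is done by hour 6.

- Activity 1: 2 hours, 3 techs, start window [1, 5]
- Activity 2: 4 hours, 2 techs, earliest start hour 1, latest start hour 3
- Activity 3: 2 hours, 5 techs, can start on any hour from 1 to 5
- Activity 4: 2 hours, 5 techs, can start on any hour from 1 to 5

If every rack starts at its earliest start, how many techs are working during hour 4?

At early start, hour 4 has: Activity 2.
Demand: 2 = 2.

2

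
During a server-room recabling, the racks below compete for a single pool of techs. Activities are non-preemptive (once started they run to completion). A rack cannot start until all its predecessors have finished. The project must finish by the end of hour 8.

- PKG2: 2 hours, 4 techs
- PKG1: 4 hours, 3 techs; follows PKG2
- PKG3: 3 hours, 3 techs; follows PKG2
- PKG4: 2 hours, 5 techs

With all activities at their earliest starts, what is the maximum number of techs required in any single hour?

9

Early-start schedule: PKG2@1, PKG1@3, PKG3@3, PKG4@1.
Load per hour: hour 1: 9, hour 2: 9, hour 3: 6, hour 4: 6, hour 5: 6, hour 6: 3, hour 7: 0, hour 8: 0.
Peak is 9.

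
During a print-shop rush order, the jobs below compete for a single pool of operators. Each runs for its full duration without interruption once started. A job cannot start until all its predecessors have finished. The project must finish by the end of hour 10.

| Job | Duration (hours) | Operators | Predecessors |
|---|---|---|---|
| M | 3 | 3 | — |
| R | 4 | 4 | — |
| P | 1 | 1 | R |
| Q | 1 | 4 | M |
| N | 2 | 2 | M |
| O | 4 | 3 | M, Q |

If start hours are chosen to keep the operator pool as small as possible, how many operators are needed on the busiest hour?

7

Early-start (M@1, R@1, P@5, Q@4, N@4, O@5) gives peak 10: h1:7  h2:7  h3:7  h4:10  h5:6  h6:3  h7:3  h8:3  h9:0  h10:0.
Shift Q→5, O→6.
Schedule M@1, R@1, P@5, Q@5, N@4, O@6: h1:7  h2:7  h3:7  h4:6  h5:7  h6:3  h7:3  h8:3  h9:3  h10:0 — peak 7.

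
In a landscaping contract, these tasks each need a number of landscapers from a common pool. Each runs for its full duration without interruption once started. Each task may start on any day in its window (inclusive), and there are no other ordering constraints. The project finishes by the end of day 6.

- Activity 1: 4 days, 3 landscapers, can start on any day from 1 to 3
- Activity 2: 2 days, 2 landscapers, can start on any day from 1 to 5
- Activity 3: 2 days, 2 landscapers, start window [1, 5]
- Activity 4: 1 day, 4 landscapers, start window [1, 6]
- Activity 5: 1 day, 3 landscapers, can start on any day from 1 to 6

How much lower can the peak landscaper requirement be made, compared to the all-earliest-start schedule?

Early-start peak: d1:14  d2:7  d3:3  d4:3  d5:0  d6:0 ⇒ 14.
Leveled (Activity 1@1, Activity 2@1, Activity 3@3, Activity 4@5, Activity 5@6): d1:5  d2:5  d3:5  d4:5  d5:4  d6:3 ⇒ 5.
Reduction 14 − 5 = 9.

9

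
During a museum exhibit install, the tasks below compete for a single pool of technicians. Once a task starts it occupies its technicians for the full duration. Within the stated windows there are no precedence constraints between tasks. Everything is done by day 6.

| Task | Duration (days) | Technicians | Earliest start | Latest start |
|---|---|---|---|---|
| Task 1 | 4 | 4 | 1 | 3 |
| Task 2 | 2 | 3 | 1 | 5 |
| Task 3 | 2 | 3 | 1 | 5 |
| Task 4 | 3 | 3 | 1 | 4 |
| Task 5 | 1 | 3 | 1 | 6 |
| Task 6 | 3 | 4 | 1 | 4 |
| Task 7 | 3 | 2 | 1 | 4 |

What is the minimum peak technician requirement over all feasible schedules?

10

Early-start (Task 1@1, Task 2@1, Task 3@1, Task 4@1, Task 5@1, Task 6@1, Task 7@1) gives peak 22: d1:22  d2:19  d3:13  d4:4  d5:0  d6:0.
Shift Task 3→5, Task 5→3, Task 6→4, Task 7→4.
Schedule Task 1@1, Task 2@1, Task 3@5, Task 4@1, Task 5@3, Task 6@4, Task 7@4: d1:10  d2:10  d3:10  d4:10  d5:9  d6:9 — peak 10.
Total technician-days = 58 over 6 days ⇒ peak ≥ ⌈58/6⌉ = 10, so 10 is optimal.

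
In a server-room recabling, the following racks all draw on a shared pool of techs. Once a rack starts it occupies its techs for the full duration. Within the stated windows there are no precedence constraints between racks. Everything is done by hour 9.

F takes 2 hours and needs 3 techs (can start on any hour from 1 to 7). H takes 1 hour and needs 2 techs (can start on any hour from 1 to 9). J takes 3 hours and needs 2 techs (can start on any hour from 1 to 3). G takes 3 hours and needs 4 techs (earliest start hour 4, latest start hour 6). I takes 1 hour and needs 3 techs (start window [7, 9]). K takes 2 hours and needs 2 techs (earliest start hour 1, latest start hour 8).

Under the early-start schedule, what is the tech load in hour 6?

At early start, hour 6 has: G.
Demand: 4 = 4.

4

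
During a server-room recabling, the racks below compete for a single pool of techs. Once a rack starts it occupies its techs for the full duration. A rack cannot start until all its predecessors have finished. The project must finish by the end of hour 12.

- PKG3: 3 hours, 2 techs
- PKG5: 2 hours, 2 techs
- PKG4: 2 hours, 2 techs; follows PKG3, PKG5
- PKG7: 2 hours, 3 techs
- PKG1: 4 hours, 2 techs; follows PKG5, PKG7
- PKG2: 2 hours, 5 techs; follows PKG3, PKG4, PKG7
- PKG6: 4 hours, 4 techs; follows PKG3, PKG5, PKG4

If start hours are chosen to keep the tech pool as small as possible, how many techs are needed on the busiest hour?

6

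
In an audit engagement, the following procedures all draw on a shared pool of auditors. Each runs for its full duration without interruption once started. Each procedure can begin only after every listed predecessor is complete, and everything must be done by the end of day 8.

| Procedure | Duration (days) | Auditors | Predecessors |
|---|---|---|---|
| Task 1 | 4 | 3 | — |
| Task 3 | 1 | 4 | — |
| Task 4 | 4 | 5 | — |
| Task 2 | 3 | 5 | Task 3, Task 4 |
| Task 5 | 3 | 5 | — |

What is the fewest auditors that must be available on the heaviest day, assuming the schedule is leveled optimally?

10

Early-start (Task 1@1, Task 3@1, Task 4@1, Task 2@5, Task 5@1) gives peak 17: d1:17  d2:13  d3:13  d4:8  d5:5  d6:5  d7:5  d8:0.
Shift Task 4→2, Task 2→6, Task 5→5.
Schedule Task 1@1, Task 3@1, Task 4@2, Task 2@6, Task 5@5: d1:7  d2:8  d3:8  d4:8  d5:10  d6:10  d7:10  d8:5 — peak 10.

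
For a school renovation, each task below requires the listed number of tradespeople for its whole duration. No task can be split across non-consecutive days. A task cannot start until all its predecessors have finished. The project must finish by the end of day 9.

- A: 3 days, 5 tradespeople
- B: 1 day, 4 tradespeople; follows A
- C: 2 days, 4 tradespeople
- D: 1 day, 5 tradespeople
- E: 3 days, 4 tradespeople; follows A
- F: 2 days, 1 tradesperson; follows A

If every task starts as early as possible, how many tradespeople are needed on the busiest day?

Early-start schedule: A@1, B@4, C@1, D@1, E@4, F@4.
Load per day: day 1: 14, day 2: 9, day 3: 5, day 4: 9, day 5: 5, day 6: 4, day 7: 0, day 8: 0, day 9: 0.
Peak is 14.

14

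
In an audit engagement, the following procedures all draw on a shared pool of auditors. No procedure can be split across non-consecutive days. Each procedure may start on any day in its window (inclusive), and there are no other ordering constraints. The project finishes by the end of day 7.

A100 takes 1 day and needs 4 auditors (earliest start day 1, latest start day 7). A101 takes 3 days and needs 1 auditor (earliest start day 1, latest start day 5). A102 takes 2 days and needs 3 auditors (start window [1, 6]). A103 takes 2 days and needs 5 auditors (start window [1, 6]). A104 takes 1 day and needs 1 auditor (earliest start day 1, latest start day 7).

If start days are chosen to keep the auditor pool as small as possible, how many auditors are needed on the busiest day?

Early-start (A100@1, A101@1, A102@1, A103@1, A104@1) gives peak 14: d1:14  d2:9  d3:1  d4:0  d5:0  d6:0  d7:0.
Shift A102→2, A103→4, A104→2.
Schedule A100@1, A101@1, A102@2, A103@4, A104@2: d1:5  d2:5  d3:4  d4:5  d5:5  d6:0  d7:0 — peak 5.

5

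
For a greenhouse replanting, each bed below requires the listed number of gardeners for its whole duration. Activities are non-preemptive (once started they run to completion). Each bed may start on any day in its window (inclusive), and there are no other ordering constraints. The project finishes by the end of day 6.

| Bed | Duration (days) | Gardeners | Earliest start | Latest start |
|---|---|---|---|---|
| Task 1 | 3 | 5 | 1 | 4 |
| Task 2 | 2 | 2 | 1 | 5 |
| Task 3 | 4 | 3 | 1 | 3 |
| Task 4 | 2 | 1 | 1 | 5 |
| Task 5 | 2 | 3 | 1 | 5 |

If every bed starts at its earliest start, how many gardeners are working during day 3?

8

At early start, day 3 has: Task 1, Task 3.
Demand: 5 + 3 = 8.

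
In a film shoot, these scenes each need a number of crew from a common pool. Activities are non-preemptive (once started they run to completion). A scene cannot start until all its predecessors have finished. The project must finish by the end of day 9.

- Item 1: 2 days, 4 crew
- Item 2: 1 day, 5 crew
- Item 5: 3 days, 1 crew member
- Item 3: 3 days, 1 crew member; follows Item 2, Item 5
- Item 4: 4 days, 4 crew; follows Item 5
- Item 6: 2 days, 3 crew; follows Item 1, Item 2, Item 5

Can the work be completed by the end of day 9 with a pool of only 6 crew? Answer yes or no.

Schedule Item 1@1, Item 2@3, Item 5@1, Item 3@4, Item 4@4, Item 6@8: d1:5  d2:5  d3:6  d4:5  d5:5  d6:5  d7:4  d8:3  d9:3 — peak 6 ≤ 6.

yes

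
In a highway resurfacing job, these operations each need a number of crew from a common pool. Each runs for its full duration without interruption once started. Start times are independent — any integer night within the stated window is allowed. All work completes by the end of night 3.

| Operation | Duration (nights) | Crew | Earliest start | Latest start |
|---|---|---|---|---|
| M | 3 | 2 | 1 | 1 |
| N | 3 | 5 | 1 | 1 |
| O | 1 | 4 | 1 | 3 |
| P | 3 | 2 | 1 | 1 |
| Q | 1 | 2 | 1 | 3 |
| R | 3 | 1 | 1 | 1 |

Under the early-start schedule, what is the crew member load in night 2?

10

At early start, night 2 has: M, N, P, R.
Demand: 2 + 5 + 2 + 1 = 10.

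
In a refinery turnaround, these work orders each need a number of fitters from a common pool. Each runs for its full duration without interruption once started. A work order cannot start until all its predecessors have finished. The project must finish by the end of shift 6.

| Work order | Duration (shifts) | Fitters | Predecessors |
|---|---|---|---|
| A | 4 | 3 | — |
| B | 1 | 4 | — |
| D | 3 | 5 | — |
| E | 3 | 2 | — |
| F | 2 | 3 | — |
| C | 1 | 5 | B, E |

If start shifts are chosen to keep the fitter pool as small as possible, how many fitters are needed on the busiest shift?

10

Early-start (A@1, B@1, D@1, E@1, F@1, C@4) gives peak 17: s1:17  s2:13  s3:10  s4:8  s5:0  s6:0.
Shift D→2, F→5, C→5.
Schedule A@1, B@1, D@2, E@1, F@5, C@5: s1:9  s2:10  s3:10  s4:8  s5:8  s6:3 — peak 10.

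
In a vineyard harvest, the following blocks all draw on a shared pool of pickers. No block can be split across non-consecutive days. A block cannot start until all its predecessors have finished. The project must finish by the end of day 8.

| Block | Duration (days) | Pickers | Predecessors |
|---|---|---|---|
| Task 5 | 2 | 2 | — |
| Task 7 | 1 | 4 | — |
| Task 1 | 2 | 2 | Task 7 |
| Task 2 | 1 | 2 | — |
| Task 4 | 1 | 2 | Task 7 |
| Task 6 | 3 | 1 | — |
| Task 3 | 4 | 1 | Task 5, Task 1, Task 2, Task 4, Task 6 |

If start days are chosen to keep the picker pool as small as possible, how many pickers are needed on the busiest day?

5

Early-start (Task 5@1, Task 7@1, Task 1@2, Task 2@1, Task 4@2, Task 6@1, Task 3@4) gives peak 9: d1:9  d2:7  d3:3  d4:1  d5:1  d6:1  d7:1  d8:0.
Shift Task 5→2, Task 2→4, Task 4→4, Task 3→5.
Schedule Task 5@2, Task 7@1, Task 1@2, Task 2@4, Task 4@4, Task 6@1, Task 3@5: d1:5  d2:5  d3:5  d4:4  d5:1  d6:1  d7:1  d8:1 — peak 5.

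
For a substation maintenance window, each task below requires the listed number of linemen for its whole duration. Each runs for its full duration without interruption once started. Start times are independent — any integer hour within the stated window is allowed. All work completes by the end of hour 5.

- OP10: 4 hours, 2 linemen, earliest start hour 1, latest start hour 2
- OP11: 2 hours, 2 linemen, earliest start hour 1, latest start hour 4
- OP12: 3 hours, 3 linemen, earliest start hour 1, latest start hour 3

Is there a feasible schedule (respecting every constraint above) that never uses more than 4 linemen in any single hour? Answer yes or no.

Total lineman-hours = 21; over 5 hours the average is 21/5 > 4, so some hour must exceed 4.

no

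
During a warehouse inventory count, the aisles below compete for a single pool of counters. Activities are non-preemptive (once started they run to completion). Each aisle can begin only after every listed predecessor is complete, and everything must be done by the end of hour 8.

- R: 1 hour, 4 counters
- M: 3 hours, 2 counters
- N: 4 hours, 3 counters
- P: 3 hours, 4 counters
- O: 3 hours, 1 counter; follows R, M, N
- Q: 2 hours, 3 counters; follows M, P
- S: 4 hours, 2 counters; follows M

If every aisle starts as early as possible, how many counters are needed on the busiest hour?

13

Early-start schedule: R@1, M@1, N@1, P@1, O@5, Q@4, S@4.
Load per hour: hour 1: 13, hour 2: 9, hour 3: 9, hour 4: 8, hour 5: 6, hour 6: 3, hour 7: 3, hour 8: 0.
Peak is 13.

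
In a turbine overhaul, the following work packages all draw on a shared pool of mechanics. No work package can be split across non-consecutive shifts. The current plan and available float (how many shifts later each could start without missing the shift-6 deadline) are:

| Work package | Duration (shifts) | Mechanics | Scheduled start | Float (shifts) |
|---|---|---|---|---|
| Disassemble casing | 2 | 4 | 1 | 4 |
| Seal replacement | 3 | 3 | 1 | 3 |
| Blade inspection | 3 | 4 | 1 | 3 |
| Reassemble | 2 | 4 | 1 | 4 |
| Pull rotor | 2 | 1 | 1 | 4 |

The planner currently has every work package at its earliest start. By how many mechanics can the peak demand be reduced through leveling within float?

8

Early-start peak: s1:16  s2:16  s3:7  s4:0  s5:0  s6:0 ⇒ 16.
Leveled (Disassemble casing@1, Seal replacement@1, Blade inspection@3, Reassemble@4, Pull rotor@1): s1:8  s2:8  s3:7  s4:8  s5:8  s6:0 ⇒ 8.
Reduction 16 − 8 = 8.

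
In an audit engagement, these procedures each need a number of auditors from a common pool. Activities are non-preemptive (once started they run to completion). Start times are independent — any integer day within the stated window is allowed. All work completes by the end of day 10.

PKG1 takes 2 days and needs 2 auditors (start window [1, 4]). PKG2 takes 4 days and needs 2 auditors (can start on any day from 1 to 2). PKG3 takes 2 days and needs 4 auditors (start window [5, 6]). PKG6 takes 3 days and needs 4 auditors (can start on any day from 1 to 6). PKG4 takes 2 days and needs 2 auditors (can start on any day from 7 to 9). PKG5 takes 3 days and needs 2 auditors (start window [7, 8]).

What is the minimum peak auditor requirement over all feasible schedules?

Early-start (PKG1@1, PKG2@1, PKG3@5, PKG6@1, PKG4@7, PKG5@7) gives peak 8: d1:8  d2:8  d3:6  d4:2  d5:4  d6:4  d7:4  d8:4  d9:2  d10:0.
Shift PKG3→6, PKG6→3, PKG5→8.
Schedule PKG1@1, PKG2@1, PKG3@6, PKG6@3, PKG4@7, PKG5@8: d1:4  d2:4  d3:6  d4:6  d5:4  d6:4  d7:6  d8:4  d9:2  d10:2 — peak 6.

6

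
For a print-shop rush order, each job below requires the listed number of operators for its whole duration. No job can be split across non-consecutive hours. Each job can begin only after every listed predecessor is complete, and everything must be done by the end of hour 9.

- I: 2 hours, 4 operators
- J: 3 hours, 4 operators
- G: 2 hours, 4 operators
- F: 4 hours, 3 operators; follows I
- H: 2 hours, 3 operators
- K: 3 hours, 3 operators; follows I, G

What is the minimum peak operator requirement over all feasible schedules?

Early-start (I@1, J@1, G@1, F@3, H@1, K@3) gives peak 15: h1:15  h2:15  h3:10  h4:6  h5:6  h6:3  h7:0  h8:0  h9:0.
Shift J→5, G→3, K→7.
Schedule I@1, J@5, G@3, F@3, H@1, K@7: h1:7  h2:7  h3:7  h4:7  h5:7  h6:7  h7:7  h8:3  h9:3 — peak 7.
Total operator-hours = 55 over 9 hours ⇒ peak ≥ ⌈55/9⌉ = 7, so 7 is optimal.

7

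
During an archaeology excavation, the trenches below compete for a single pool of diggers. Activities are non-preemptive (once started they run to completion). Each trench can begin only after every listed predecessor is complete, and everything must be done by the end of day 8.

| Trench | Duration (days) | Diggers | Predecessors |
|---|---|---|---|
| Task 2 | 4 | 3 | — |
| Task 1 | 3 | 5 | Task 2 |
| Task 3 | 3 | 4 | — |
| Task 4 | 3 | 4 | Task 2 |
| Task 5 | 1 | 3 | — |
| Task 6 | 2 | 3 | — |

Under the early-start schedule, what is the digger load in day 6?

At early start, day 6 has: Task 1, Task 4.
Demand: 5 + 4 = 9.

9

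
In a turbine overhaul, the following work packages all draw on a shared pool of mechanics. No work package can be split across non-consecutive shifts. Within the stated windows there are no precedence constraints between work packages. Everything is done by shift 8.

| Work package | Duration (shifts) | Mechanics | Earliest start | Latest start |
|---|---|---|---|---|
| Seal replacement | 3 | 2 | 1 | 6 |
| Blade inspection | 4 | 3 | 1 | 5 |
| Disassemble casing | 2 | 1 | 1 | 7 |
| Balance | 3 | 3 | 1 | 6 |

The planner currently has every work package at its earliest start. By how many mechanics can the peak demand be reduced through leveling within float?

4

Early-start peak: s1:9  s2:9  s3:8  s4:3  s5:0  s6:0  s7:0  s8:0 ⇒ 9.
Leveled (Seal replacement@1, Blade inspection@1, Disassemble casing@4, Balance@5): s1:5  s2:5  s3:5  s4:4  s5:4  s6:3  s7:3  s8:0 ⇒ 5.
Reduction 9 − 5 = 4.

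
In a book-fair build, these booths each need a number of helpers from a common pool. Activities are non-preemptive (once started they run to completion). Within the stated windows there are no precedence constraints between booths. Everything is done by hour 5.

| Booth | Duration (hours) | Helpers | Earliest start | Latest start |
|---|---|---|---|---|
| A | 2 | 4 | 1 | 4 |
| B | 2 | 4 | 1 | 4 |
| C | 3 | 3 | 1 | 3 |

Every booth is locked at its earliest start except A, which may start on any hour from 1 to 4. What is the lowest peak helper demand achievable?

7

A@1: h1:11  h2:11  h3:3  h4:0  h5:0 → peak 11
A@2: h1:7  h2:11  h3:7  h4:0  h5:0 → peak 11
A@3: h1:7  h2:7  h3:7  h4:4  h5:0 → peak 7
A@4: h1:7  h2:7  h3:3  h4:4  h5:4 → peak 7
Best is A@3, peak 7.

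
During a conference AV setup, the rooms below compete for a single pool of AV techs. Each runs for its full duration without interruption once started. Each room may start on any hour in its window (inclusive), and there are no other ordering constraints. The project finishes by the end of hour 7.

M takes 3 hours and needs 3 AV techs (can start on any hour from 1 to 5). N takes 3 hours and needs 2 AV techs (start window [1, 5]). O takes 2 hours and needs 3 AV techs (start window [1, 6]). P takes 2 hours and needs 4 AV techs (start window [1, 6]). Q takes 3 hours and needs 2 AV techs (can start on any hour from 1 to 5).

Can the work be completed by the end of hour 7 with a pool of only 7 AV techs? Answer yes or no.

yes

Schedule M@1, N@1, O@4, P@6, Q@4: h1:5  h2:5  h3:5  h4:5  h5:5  h6:6  h7:4 — peak 6 ≤ 7.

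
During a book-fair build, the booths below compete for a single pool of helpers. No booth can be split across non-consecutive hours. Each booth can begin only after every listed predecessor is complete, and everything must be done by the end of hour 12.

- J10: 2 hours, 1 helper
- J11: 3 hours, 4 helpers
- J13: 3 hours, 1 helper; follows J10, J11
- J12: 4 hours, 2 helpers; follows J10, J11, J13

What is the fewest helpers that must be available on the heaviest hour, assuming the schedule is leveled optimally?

Early-start (J10@1, J11@1, J13@4, J12@7) gives peak 5: h1:5  h2:5  h3:4  h4:1  h5:1  h6:1  h7:2  h8:2  h9:2  h10:2  h11:0  h12:0.
Shift J11→3, J13→6, J12→9.
Schedule J10@1, J11@3, J13@6, J12@9: h1:1  h2:1  h3:4  h4:4  h5:4  h6:1  h7:1  h8:1  h9:2  h10:2  h11:2  h12:2 — peak 4.

4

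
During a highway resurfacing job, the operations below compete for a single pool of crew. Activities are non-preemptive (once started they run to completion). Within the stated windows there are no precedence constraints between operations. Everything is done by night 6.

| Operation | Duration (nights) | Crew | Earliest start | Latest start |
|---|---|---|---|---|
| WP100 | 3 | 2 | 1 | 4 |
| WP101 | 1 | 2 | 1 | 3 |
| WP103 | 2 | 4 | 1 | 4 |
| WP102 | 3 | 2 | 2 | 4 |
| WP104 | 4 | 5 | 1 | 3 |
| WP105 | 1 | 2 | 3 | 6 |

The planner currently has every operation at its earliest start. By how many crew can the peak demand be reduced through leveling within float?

4

Early-start peak: n1:13  n2:13  n3:11  n4:7  n5:0  n6:0 ⇒ 13.
Leveled (WP100@1, WP101@1, WP103@1, WP102@2, WP104@3, WP105@4): n1:8  n2:8  n3:9  n4:9  n5:5  n6:5 ⇒ 9.
Reduction 13 − 9 = 4.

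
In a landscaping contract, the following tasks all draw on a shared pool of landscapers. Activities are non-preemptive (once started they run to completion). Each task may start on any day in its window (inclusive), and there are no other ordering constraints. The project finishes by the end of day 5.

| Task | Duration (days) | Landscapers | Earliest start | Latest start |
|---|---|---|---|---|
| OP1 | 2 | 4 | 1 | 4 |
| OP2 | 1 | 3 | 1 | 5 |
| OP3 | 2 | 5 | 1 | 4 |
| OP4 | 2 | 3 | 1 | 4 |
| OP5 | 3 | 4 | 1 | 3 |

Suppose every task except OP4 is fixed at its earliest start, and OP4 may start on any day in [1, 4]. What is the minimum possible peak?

OP4@1: d1:19  d2:16  d3:4  d4:0  d5:0 → peak 19
OP4@2: d1:16  d2:16  d3:7  d4:0  d5:0 → peak 16
OP4@3: d1:16  d2:13  d3:7  d4:3  d5:0 → peak 16
OP4@4: d1:16  d2:13  d3:4  d4:3  d5:3 → peak 16
Best is OP4@2, peak 16.

16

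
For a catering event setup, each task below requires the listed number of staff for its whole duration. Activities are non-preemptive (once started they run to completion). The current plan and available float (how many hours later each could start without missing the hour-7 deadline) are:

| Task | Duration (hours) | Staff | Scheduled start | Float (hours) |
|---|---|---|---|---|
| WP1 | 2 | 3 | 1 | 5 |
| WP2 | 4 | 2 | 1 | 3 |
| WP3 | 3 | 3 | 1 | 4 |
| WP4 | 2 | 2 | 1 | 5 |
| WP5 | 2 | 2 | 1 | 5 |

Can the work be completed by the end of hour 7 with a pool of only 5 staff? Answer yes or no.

yes

Schedule WP1@1, WP2@1, WP3@3, WP4@5, WP5@6: h1:5  h2:5  h3:5  h4:5  h5:5  h6:4  h7:2 — peak 5 ≤ 5.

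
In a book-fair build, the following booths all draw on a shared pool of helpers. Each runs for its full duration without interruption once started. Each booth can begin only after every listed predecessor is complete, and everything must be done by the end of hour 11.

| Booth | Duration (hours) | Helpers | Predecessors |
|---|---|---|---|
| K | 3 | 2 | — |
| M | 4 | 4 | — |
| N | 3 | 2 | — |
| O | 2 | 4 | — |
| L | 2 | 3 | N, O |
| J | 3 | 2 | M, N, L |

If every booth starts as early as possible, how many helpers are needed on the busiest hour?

12

Early-start schedule: K@1, M@1, N@1, O@1, L@4, J@6.
Load per hour: hour 1: 12, hour 2: 12, hour 3: 8, hour 4: 7, hour 5: 3, hour 6: 2, hour 7: 2, hour 8: 2, hour 9: 0, hour 10: 0, hour 11: 0.
Peak is 12.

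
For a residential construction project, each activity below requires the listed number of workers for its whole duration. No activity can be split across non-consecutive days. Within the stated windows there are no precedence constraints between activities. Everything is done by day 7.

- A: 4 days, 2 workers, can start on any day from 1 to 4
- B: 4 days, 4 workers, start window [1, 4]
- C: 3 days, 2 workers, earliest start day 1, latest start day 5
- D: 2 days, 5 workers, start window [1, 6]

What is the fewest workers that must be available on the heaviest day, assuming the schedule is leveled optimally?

Early-start (A@1, B@1, C@1, D@1) gives peak 13: d1:13  d2:13  d3:8  d4:6  d5:0  d6:0  d7:0.
Shift C→5, D→5.
Schedule A@1, B@1, C@5, D@5: d1:6  d2:6  d3:6  d4:6  d5:7  d6:7  d7:2 — peak 7.

7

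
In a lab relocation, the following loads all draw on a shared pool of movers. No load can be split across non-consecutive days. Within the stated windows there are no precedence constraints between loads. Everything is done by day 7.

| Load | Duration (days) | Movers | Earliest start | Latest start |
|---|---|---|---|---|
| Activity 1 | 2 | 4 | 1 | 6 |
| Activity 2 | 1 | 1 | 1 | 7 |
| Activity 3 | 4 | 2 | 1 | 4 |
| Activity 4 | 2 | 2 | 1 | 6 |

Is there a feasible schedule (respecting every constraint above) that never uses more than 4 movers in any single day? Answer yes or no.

Schedule Activity 1@1, Activity 2@3, Activity 3@3, Activity 4@4: d1:4  d2:4  d3:3  d4:4  d5:4  d6:2  d7:0 — peak 4 ≤ 4.

yes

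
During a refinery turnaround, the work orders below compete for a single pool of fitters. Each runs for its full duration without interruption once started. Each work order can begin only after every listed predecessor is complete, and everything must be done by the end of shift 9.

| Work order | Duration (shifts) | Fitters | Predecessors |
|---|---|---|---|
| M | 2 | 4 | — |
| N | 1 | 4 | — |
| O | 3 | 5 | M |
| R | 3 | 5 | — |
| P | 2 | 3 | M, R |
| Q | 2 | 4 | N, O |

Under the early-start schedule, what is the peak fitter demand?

13

Early-start schedule: M@1, N@1, O@3, R@1, P@4, Q@6.
Load per shift: shift 1: 13, shift 2: 9, shift 3: 10, shift 4: 8, shift 5: 8, shift 6: 4, shift 7: 4, shift 8: 0, shift 9: 0.
Peak is 13.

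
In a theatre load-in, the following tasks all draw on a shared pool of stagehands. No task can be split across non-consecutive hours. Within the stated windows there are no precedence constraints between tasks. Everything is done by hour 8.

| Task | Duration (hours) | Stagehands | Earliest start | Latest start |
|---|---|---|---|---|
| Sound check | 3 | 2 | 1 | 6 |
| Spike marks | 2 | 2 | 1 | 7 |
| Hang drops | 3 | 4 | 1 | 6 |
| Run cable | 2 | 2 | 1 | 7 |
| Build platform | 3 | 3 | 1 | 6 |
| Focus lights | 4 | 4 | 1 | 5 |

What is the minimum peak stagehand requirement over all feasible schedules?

Early-start (Sound check@1, Spike marks@1, Hang drops@1, Run cable@1, Build platform@1, Focus lights@1) gives peak 17: h1:17  h2:17  h3:13  h4:4  h5:0  h6:0  h7:0  h8:0.
Shift Run cable→3, Build platform→4, Focus lights→5.
Schedule Sound check@1, Spike marks@1, Hang drops@1, Run cable@3, Build platform@4, Focus lights@5: h1:8  h2:8  h3:8  h4:5  h5:7  h6:7  h7:4  h8:4 — peak 8.

8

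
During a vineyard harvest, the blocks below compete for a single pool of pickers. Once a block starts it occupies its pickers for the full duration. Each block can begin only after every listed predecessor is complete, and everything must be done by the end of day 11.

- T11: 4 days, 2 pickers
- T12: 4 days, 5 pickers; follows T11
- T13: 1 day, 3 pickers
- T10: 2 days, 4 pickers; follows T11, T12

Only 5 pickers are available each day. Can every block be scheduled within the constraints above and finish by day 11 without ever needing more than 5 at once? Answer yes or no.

yes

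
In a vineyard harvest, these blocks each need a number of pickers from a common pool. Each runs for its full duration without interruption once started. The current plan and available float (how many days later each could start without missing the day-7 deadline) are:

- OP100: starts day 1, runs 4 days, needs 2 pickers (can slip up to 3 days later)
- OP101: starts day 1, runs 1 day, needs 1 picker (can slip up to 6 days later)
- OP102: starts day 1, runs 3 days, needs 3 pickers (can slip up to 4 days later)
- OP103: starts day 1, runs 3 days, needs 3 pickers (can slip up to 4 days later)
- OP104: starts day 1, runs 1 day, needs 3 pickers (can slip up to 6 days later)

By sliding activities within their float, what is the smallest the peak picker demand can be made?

5

Early-start (OP100@1, OP101@1, OP102@1, OP103@1, OP104@1) gives peak 12: d1:12  d2:8  d3:8  d4:2  d5:0  d6:0  d7:0.
Shift OP101→5, OP103→4, OP104→7.
Schedule OP100@1, OP101@5, OP102@1, OP103@4, OP104@7: d1:5  d2:5  d3:5  d4:5  d5:4  d6:3  d7:3 — peak 5.
Total picker-days = 30 over 7 days ⇒ peak ≥ ⌈30/7⌉ = 5, so 5 is optimal.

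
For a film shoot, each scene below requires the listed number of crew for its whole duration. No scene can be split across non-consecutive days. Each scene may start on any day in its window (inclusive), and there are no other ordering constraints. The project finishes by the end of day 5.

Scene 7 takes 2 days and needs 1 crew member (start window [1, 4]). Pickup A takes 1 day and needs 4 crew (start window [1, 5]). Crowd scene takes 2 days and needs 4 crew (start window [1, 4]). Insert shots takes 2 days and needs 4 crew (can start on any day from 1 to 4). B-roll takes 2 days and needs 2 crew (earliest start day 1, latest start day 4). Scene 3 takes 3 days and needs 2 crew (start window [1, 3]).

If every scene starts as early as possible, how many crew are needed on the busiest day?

17

Early-start schedule: Scene 7@1, Pickup A@1, Crowd scene@1, Insert shots@1, B-roll@1, Scene 3@1.
Load per day: day 1: 17, day 2: 13, day 3: 2, day 4: 0, day 5: 0.
Peak is 17.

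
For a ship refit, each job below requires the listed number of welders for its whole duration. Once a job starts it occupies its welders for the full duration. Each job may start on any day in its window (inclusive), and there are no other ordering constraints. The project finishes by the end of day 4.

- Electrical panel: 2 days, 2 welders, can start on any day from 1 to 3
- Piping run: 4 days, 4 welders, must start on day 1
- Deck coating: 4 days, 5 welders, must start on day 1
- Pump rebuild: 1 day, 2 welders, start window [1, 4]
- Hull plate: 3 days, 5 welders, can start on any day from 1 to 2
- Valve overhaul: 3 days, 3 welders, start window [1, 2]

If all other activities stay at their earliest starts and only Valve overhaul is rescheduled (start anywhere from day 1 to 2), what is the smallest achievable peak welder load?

19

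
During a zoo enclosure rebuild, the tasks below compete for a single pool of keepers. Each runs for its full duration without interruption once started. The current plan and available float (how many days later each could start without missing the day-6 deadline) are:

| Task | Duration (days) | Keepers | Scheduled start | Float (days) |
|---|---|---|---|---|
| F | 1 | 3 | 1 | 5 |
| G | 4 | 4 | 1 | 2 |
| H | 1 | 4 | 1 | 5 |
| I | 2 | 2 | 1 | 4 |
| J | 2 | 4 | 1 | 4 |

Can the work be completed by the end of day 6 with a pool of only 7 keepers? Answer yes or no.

The minimum achievable peak is 8; 7 < 8, so no feasible schedule stays within the cap.

no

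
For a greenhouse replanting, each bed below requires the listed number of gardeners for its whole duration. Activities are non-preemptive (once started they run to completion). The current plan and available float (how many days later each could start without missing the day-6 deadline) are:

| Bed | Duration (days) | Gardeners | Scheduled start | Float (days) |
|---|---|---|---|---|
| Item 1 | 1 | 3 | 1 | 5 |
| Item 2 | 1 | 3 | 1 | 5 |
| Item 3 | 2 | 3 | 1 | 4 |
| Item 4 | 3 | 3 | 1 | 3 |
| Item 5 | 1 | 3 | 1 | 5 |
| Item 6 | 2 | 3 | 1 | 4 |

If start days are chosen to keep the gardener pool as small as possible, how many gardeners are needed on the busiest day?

Early-start (Item 1@1, Item 2@1, Item 3@1, Item 4@1, Item 5@1, Item 6@1) gives peak 18: d1:18  d2:9  d3:3  d4:0  d5:0  d6:0.
Shift Item 3→2, Item 4→2, Item 5→4, Item 6→5.
Schedule Item 1@1, Item 2@1, Item 3@2, Item 4@2, Item 5@4, Item 6@5: d1:6  d2:6  d3:6  d4:6  d5:3  d6:3 — peak 6.

6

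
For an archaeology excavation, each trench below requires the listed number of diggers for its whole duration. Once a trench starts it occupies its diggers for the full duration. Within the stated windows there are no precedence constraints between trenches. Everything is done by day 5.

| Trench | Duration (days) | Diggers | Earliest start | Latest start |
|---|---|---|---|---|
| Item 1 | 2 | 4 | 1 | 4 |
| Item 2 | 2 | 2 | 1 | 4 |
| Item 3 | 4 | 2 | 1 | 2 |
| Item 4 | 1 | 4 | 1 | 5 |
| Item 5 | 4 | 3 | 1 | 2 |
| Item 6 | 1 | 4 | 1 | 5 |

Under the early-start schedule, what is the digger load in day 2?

11

At early start, day 2 has: Item 1, Item 2, Item 3, Item 5.
Demand: 4 + 2 + 2 + 3 = 11.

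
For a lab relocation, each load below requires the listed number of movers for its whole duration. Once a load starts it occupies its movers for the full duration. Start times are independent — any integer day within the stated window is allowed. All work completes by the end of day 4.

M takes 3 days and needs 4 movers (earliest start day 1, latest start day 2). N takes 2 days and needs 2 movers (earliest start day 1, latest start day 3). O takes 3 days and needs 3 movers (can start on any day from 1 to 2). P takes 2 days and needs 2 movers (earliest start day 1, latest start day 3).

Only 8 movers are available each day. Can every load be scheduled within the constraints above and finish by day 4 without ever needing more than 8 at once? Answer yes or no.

The minimum achievable peak is 9; 8 < 9, so no feasible schedule stays within the cap.

no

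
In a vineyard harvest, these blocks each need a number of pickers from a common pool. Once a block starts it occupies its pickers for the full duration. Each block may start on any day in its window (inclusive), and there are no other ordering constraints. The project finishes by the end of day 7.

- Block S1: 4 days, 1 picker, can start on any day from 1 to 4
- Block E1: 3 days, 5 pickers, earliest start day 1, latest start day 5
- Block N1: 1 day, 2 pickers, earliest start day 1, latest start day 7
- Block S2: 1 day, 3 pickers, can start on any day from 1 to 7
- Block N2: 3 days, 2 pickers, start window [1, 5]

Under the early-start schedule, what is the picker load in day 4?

1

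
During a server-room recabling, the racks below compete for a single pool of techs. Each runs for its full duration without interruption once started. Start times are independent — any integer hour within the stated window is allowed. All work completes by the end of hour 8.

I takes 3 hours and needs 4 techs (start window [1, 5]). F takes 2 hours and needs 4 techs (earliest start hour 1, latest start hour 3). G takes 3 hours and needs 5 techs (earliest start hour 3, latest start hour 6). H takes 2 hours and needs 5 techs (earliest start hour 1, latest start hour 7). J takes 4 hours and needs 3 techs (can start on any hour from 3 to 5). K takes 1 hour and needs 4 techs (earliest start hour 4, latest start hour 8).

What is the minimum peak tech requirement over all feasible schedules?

9

Early-start (I@1, F@1, G@3, H@1, J@3, K@4) gives peak 13: h1:13  h2:13  h3:12  h4:12  h5:8  h6:3  h7:0  h8:0.
Shift H→6, J→4, K→8.
Schedule I@1, F@1, G@3, H@6, J@4, K@8: h1:8  h2:8  h3:9  h4:8  h5:8  h6:8  h7:8  h8:4 — peak 9.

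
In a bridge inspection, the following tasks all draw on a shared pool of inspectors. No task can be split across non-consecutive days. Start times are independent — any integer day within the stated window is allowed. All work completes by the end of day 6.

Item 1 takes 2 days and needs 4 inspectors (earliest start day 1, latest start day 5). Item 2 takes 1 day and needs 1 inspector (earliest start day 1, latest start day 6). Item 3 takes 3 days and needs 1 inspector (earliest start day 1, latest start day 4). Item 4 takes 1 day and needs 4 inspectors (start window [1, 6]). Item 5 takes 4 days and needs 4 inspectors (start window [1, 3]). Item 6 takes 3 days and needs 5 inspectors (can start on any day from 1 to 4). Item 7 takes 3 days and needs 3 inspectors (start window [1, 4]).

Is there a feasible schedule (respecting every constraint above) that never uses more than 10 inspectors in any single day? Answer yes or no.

no

The minimum achievable peak is 11; 10 < 11, so no feasible schedule stays within the cap.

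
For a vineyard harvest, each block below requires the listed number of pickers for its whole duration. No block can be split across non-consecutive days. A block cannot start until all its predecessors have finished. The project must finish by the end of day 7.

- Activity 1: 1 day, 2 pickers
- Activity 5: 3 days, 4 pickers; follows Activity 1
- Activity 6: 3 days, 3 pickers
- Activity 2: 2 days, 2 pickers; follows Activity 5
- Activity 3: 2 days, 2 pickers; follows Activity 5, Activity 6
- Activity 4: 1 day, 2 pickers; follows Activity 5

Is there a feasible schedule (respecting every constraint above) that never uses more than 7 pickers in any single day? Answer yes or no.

Schedule Activity 1@1, Activity 5@2, Activity 6@1, Activity 2@5, Activity 3@5, Activity 4@5: d1:5  d2:7  d3:7  d4:4  d5:6  d6:4  d7:0 — peak 7 ≤ 7.

yes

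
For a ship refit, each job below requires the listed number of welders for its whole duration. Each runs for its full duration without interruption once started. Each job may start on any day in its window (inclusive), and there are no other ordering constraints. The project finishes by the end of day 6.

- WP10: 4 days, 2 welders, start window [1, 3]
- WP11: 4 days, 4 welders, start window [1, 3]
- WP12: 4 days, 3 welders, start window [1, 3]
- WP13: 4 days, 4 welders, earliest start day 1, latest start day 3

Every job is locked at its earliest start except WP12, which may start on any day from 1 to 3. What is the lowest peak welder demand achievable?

WP12@1: d1:13  d2:13  d3:13  d4:13  d5:0  d6:0 → peak 13
WP12@2: d1:10  d2:13  d3:13  d4:13  d5:3  d6:0 → peak 13
WP12@3: d1:10  d2:10  d3:13  d4:13  d5:3  d6:3 → peak 13
Best is WP12@1, peak 13.

13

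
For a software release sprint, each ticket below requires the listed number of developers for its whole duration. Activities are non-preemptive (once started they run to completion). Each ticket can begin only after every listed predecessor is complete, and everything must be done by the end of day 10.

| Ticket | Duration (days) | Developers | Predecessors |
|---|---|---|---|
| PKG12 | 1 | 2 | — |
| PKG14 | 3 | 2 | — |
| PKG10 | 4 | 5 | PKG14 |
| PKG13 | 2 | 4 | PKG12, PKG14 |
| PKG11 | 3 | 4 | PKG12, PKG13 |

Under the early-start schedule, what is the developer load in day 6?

9

At early start, day 6 has: PKG10, PKG11.
Demand: 5 + 4 = 9.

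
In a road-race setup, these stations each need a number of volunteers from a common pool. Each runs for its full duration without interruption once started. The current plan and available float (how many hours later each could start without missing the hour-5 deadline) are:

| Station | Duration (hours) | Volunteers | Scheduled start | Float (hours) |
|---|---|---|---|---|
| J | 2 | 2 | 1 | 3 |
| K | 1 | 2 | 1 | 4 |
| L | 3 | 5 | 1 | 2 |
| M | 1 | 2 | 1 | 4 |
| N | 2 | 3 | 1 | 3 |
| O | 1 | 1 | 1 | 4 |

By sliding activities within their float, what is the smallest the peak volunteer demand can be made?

Early-start (J@1, K@1, L@1, M@1, N@1, O@1) gives peak 15: h1:15  h2:10  h3:5  h4:0  h5:0.
Shift L→3, M→2, O→3.
Schedule J@1, K@1, L@3, M@2, N@1, O@3: h1:7  h2:7  h3:6  h4:5  h5:5 — peak 7.

7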